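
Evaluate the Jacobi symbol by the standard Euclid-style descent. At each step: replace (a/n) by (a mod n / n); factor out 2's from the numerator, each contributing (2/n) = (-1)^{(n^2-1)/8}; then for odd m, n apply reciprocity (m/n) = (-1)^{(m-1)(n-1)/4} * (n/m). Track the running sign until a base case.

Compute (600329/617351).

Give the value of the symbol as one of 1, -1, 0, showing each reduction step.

reciprocity: (600329/617351) = +1·(617351/600329) since 600329 mod 4 = 1, 617351 mod 4 = 3; sign now +1
(617351/600329) = (17022/600329)   [reduce mod 600329]
17022 = 2^1·8511; (2/600329) = +1 since 600329 mod 8 = 1, so (17022/600329) = (+1)^1·(8511/600329); sign now +1
reciprocity: (8511/600329) = +1·(600329/8511) since 8511 mod 4 = 3, 600329 mod 4 = 1; sign now +1
(600329/8511) = (4559/8511)   [reduce mod 8511]
reciprocity: (4559/8511) = -1·(8511/4559) since 4559 mod 4 = 3, 8511 mod 4 = 3; sign now -1
(8511/4559) = (3952/4559)   [reduce mod 4559]
3952 = 2^4·247; (2/4559) = +1 since 4559 mod 8 = 7, so (3952/4559) = (+1)^4·(247/4559); sign now -1
reciprocity: (247/4559) = -1·(4559/247) since 247 mod 4 = 3, 4559 mod 4 = 3; sign now +1
(4559/247) = (113/247)   [reduce mod 247]
reciprocity: (113/247) = +1·(247/113) since 113 mod 4 = 1, 247 mod 4 = 3; sign now +1
(247/113) = (21/113)   [reduce mod 113]
reciprocity: (21/113) = +1·(113/21) since 21 mod 4 = 1, 113 mod 4 = 1; sign now +1
(113/21) = (8/21)   [reduce mod 21]
8 = 2^3·1; (2/21) = -1 since 21 mod 8 = 5, so (8/21) = (-1)^3·(1/21); sign now -1
(1/21) = 1; final value = sign = -1

-1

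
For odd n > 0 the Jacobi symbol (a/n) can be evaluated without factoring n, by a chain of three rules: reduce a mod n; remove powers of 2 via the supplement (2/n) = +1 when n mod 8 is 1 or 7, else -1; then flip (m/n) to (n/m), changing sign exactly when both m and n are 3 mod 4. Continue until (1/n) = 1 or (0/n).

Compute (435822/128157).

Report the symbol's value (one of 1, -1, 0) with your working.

(435822/128157) = (51351/128157)   [reduce mod 128157]
reciprocity: (51351/128157) = +1·(128157/51351) since 51351 mod 4 = 3, 128157 mod 4 = 1; sign now +1
(128157/51351) = (25455/51351)   [reduce mod 51351]
reciprocity: (25455/51351) = -1·(51351/25455) since 25455 mod 4 = 3, 51351 mod 4 = 3; sign now -1
(51351/25455) = (441/25455)   [reduce mod 25455]
reciprocity: (441/25455) = +1·(25455/441) since 441 mod 4 = 1, 25455 mod 4 = 3; sign now -1
(25455/441) = (318/441)   [reduce mod 441]
318 = 2^1·159; (2/441) = +1 since 441 mod 8 = 1, so (318/441) = (+1)^1·(159/441); sign now -1
reciprocity: (159/441) = +1·(441/159) since 159 mod 4 = 3, 441 mod 4 = 1; sign now -1
(441/159) = (123/159)   [reduce mod 159]
reciprocity: (123/159) = -1·(159/123) since 123 mod 4 = 3, 159 mod 4 = 3; sign now +1
(159/123) = (36/123)   [reduce mod 123]
36 = 2^2·9; (2/123) = -1 since 123 mod 8 = 3, so (36/123) = (-1)^2·(9/123); sign now +1
reciprocity: (9/123) = +1·(123/9) since 9 mod 4 = 1, 123 mod 4 = 3; sign now +1
(123/9) = (6/9)   [reduce mod 9]
6 = 2^1·3; (2/9) = +1 since 9 mod 8 = 1, so (6/9) = (+1)^1·(3/9); sign now +1
reciprocity: (3/9) = +1·(9/3) since 3 mod 4 = 3, 9 mod 4 = 1; sign now +1
(9/3) = (0/3)   [reduce mod 3]
(0/3) = 0   [gcd(a, n) > 1]; final value = 0

0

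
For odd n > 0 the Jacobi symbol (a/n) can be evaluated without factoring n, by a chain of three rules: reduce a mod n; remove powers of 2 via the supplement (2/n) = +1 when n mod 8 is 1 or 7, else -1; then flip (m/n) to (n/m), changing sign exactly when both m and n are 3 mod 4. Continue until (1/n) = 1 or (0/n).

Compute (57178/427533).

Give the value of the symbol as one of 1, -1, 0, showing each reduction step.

-1

factor out 2^1: 57178 = 2^1·28589; with 427533 mod 8 = 5, (2/427533) = -1; sign now -1; continue with (28589/427533)
flip (28589/427533) -> (427533/28589): both odd, 28589 mod 4 = 1, 427533 mod 4 = 1, so the flip contributes +1; sign now -1
(427533/28589): 427533 mod 28589 = 27287, so (427533/28589) = (27287/28589)
flip (27287/28589) -> (28589/27287): both odd, 27287 mod 4 = 3, 28589 mod 4 = 1, so the flip contributes +1; sign now -1
(28589/27287): 28589 mod 27287 = 1302, so (28589/27287) = (1302/27287)
factor out 2^1: 1302 = 2^1·651; with 27287 mod 8 = 7, (2/27287) = +1; sign now -1; continue with (651/27287)
flip (651/27287) -> (27287/651): both odd, 651 mod 4 = 3, 27287 mod 4 = 3, so the flip contributes -1; sign now +1
(27287/651): 27287 mod 651 = 596, so (27287/651) = (596/651)
factor out 2^2: 596 = 2^2·149; with 651 mod 8 = 3, (2/651) = -1; sign now +1; continue with (149/651)
flip (149/651) -> (651/149): both odd, 149 mod 4 = 1, 651 mod 4 = 3, so the flip contributes +1; sign now +1
(651/149): 651 mod 149 = 55, so (651/149) = (55/149)
flip (55/149) -> (149/55): both odd, 55 mod 4 = 3, 149 mod 4 = 1, so the flip contributes +1; sign now +1
(149/55): 149 mod 55 = 39, so (149/55) = (39/55)
flip (39/55) -> (55/39): both odd, 39 mod 4 = 3, 55 mod 4 = 3, so the flip contributes -1; sign now -1
(55/39): 55 mod 39 = 16, so (55/39) = (16/39)
factor out 2^4: 16 = 2^4·1; with 39 mod 8 = 7, (2/39) = +1; sign now -1; continue with (1/39)
reached (1/39) = 1, so the symbol is -1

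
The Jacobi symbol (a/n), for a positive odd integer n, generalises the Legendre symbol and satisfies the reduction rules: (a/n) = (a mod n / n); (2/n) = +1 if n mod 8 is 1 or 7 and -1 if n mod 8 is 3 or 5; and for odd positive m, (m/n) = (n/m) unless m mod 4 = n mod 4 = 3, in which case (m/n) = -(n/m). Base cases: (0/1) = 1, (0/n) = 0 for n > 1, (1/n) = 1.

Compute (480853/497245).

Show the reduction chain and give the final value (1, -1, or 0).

1

reciprocity: (480853/497245) = +1·(497245/480853) since 480853 mod 4 = 1, 497245 mod 4 = 1; sign now +1
(497245/480853) = (16392/480853)   [reduce mod 480853]
16392 = 2^3·2049; (2/480853) = -1 since 480853 mod 8 = 5, so (16392/480853) = (-1)^3·(2049/480853); sign now -1
reciprocity: (2049/480853) = +1·(480853/2049) since 2049 mod 4 = 1, 480853 mod 4 = 1; sign now -1
(480853/2049) = (1387/2049)   [reduce mod 2049]
reciprocity: (1387/2049) = +1·(2049/1387) since 1387 mod 4 = 3, 2049 mod 4 = 1; sign now -1
(2049/1387) = (662/1387)   [reduce mod 1387]
662 = 2^1·331; (2/1387) = -1 since 1387 mod 8 = 3, so (662/1387) = (-1)^1·(331/1387); sign now +1
reciprocity: (331/1387) = -1·(1387/331) since 331 mod 4 = 3, 1387 mod 4 = 3; sign now -1
(1387/331) = (63/331)   [reduce mod 331]
reciprocity: (63/331) = -1·(331/63) since 63 mod 4 = 3, 331 mod 4 = 3; sign now +1
(331/63) = (16/63)   [reduce mod 63]
16 = 2^4·1; (2/63) = +1 since 63 mod 8 = 7, so (16/63) = (+1)^4·(1/63); sign now +1
(1/63) = 1; final value = sign = +1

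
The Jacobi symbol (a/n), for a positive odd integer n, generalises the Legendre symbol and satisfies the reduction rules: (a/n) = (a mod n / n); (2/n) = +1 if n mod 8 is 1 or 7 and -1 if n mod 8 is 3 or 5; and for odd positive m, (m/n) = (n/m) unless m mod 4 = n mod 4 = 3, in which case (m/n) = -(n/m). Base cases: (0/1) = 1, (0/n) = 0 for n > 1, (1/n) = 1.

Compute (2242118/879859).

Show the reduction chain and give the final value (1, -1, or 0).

(2242118/879859): 2242118 mod 879859 = 482400, so (2242118/879859) = (482400/879859)
factor out 2^5: 482400 = 2^5·15075; with 879859 mod 8 = 3, (2/879859) = -1; sign now -1; continue with (15075/879859)
flip (15075/879859) -> (879859/15075): both odd, 15075 mod 4 = 3, 879859 mod 4 = 3, so the flip contributes -1; sign now +1
(879859/15075): 879859 mod 15075 = 5509, so (879859/15075) = (5509/15075)
flip (5509/15075) -> (15075/5509): both odd, 5509 mod 4 = 1, 15075 mod 4 = 3, so the flip contributes +1; sign now +1
(15075/5509): 15075 mod 5509 = 4057, so (15075/5509) = (4057/5509)
flip (4057/5509) -> (5509/4057): both odd, 4057 mod 4 = 1, 5509 mod 4 = 1, so the flip contributes +1; sign now +1
(5509/4057): 5509 mod 4057 = 1452, so (5509/4057) = (1452/4057)
factor out 2^2: 1452 = 2^2·363; with 4057 mod 8 = 1, (2/4057) = +1; sign now +1; continue with (363/4057)
flip (363/4057) -> (4057/363): both odd, 363 mod 4 = 3, 4057 mod 4 = 1, so the flip contributes +1; sign now +1
(4057/363): 4057 mod 363 = 64, so (4057/363) = (64/363)
factor out 2^6: 64 = 2^6·1; with 363 mod 8 = 3, (2/363) = -1; sign now +1; continue with (1/363)
reached (1/363) = 1, so the symbol is +1

1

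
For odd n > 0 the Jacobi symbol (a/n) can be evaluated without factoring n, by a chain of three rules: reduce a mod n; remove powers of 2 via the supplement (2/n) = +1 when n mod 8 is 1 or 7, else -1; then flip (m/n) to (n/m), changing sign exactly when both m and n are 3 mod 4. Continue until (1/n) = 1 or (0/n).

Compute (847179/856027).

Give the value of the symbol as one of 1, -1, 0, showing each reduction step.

reciprocity: (847179/856027) = -1·(856027/847179) since 847179 mod 4 = 3, 856027 mod 4 = 3; sign now -1
(856027/847179) = (8848/847179)   [reduce mod 847179]
8848 = 2^4·553; (2/847179) = -1 since 847179 mod 8 = 3, so (8848/847179) = (-1)^4·(553/847179); sign now -1
reciprocity: (553/847179) = +1·(847179/553) since 553 mod 4 = 1, 847179 mod 4 = 3; sign now -1
(847179/553) = (536/553)   [reduce mod 553]
536 = 2^3·67; (2/553) = +1 since 553 mod 8 = 1, so (536/553) = (+1)^3·(67/553); sign now -1
reciprocity: (67/553) = +1·(553/67) since 67 mod 4 = 3, 553 mod 4 = 1; sign now -1
(553/67) = (17/67)   [reduce mod 67]
reciprocity: (17/67) = +1·(67/17) since 17 mod 4 = 1, 67 mod 4 = 3; sign now -1
(67/17) = (16/17)   [reduce mod 17]
16 = 2^4·1; (2/17) = +1 since 17 mod 8 = 1, so (16/17) = (+1)^4·(1/17); sign now -1
(1/17) = 1; final value = sign = -1

-1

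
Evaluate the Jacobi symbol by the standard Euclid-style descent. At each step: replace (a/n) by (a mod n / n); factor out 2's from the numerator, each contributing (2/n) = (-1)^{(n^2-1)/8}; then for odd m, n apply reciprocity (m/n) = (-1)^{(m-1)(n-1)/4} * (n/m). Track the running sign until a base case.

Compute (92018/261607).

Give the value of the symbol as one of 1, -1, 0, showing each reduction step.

factor out 2^1: 92018 = 2^1·46009; with 261607 mod 8 = 7, (2/261607) = +1; sign now +1; continue with (46009/261607)
flip (46009/261607) -> (261607/46009): both odd, 46009 mod 4 = 1, 261607 mod 4 = 3, so the flip contributes +1; sign now +1
(261607/46009): 261607 mod 46009 = 31562, so (261607/46009) = (31562/46009)
factor out 2^1: 31562 = 2^1·15781; with 46009 mod 8 = 1, (2/46009) = +1; sign now +1; continue with (15781/46009)
flip (15781/46009) -> (46009/15781): both odd, 15781 mod 4 = 1, 46009 mod 4 = 1, so the flip contributes +1; sign now +1
(46009/15781): 46009 mod 15781 = 14447, so (46009/15781) = (14447/15781)
flip (14447/15781) -> (15781/14447): both odd, 14447 mod 4 = 3, 15781 mod 4 = 1, so the flip contributes +1; sign now +1
(15781/14447): 15781 mod 14447 = 1334, so (15781/14447) = (1334/14447)
factor out 2^1: 1334 = 2^1·667; with 14447 mod 8 = 7, (2/14447) = +1; sign now +1; continue with (667/14447)
flip (667/14447) -> (14447/667): both odd, 667 mod 4 = 3, 14447 mod 4 = 3, so the flip contributes -1; sign now -1
(14447/667): 14447 mod 667 = 440, so (14447/667) = (440/667)
factor out 2^3: 440 = 2^3·55; with 667 mod 8 = 3, (2/667) = -1; sign now +1; continue with (55/667)
flip (55/667) -> (667/55): both odd, 55 mod 4 = 3, 667 mod 4 = 3, so the flip contributes -1; sign now -1
(667/55): 667 mod 55 = 7, so (667/55) = (7/55)
flip (7/55) -> (55/7): both odd, 7 mod 4 = 3, 55 mod 4 = 3, so the flip contributes -1; sign now +1
(55/7): 55 mod 7 = 6, so (55/7) = (6/7)
factor out 2^1: 6 = 2^1·3; with 7 mod 8 = 7, (2/7) = +1; sign now +1; continue with (3/7)
flip (3/7) -> (7/3): both odd, 3 mod 4 = 3, 7 mod 4 = 3, so the flip contributes -1; sign now -1
(7/3): 7 mod 3 = 1, so (7/3) = (1/3)
reached (1/3) = 1, so the symbol is -1

-1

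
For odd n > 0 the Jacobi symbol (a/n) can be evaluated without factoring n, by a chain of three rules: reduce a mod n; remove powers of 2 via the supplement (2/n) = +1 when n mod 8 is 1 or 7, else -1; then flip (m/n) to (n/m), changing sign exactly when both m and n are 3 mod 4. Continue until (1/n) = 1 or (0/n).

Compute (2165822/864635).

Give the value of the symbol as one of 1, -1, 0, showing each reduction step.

(2165822/864635): 2165822 mod 864635 = 436552, so (2165822/864635) = (436552/864635)
factor out 2^3: 436552 = 2^3·54569; with 864635 mod 8 = 3, (2/864635) = -1; sign now -1; continue with (54569/864635)
flip (54569/864635) -> (864635/54569): both odd, 54569 mod 4 = 1, 864635 mod 4 = 3, so the flip contributes +1; sign now -1
(864635/54569): 864635 mod 54569 = 46100, so (864635/54569) = (46100/54569)
factor out 2^2: 46100 = 2^2·11525; with 54569 mod 8 = 1, (2/54569) = +1; sign now -1; continue with (11525/54569)
flip (11525/54569) -> (54569/11525): both odd, 11525 mod 4 = 1, 54569 mod 4 = 1, so the flip contributes +1; sign now -1
(54569/11525): 54569 mod 11525 = 8469, so (54569/11525) = (8469/11525)
flip (8469/11525) -> (11525/8469): both odd, 8469 mod 4 = 1, 11525 mod 4 = 1, so the flip contributes +1; sign now -1
(11525/8469): 11525 mod 8469 = 3056, so (11525/8469) = (3056/8469)
factor out 2^4: 3056 = 2^4·191; with 8469 mod 8 = 5, (2/8469) = -1; sign now -1; continue with (191/8469)
flip (191/8469) -> (8469/191): both odd, 191 mod 4 = 3, 8469 mod 4 = 1, so the flip contributes +1; sign now -1
(8469/191): 8469 mod 191 = 65, so (8469/191) = (65/191)
flip (65/191) -> (191/65): both odd, 65 mod 4 = 1, 191 mod 4 = 3, so the flip contributes +1; sign now -1
(191/65): 191 mod 65 = 61, so (191/65) = (61/65)
flip (61/65) -> (65/61): both odd, 61 mod 4 = 1, 65 mod 4 = 1, so the flip contributes +1; sign now -1
(65/61): 65 mod 61 = 4, so (65/61) = (4/61)
factor out 2^2: 4 = 2^2·1; with 61 mod 8 = 5, (2/61) = -1; sign now -1; continue with (1/61)
reached (1/61) = 1, so the symbol is -1

-1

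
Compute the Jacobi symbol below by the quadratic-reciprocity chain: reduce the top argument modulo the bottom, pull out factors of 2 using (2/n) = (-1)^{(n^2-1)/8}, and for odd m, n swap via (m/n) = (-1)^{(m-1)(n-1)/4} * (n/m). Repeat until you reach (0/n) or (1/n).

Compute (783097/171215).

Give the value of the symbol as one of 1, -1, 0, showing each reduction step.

(783097/171215): 783097 mod 171215 = 98237, so (783097/171215) = (98237/171215)
flip (98237/171215) -> (171215/98237): both odd, 98237 mod 4 = 1, 171215 mod 4 = 3, so the flip contributes +1; sign now +1
(171215/98237): 171215 mod 98237 = 72978, so (171215/98237) = (72978/98237)
factor out 2^1: 72978 = 2^1·36489; with 98237 mod 8 = 5, (2/98237) = -1; sign now -1; continue with (36489/98237)
flip (36489/98237) -> (98237/36489): both odd, 36489 mod 4 = 1, 98237 mod 4 = 1, so the flip contributes +1; sign now -1
(98237/36489): 98237 mod 36489 = 25259, so (98237/36489) = (25259/36489)
flip (25259/36489) -> (36489/25259): both odd, 25259 mod 4 = 3, 36489 mod 4 = 1, so the flip contributes +1; sign now -1
(36489/25259): 36489 mod 25259 = 11230, so (36489/25259) = (11230/25259)
factor out 2^1: 11230 = 2^1·5615; with 25259 mod 8 = 3, (2/25259) = -1; sign now +1; continue with (5615/25259)
flip (5615/25259) -> (25259/5615): both odd, 5615 mod 4 = 3, 25259 mod 4 = 3, so the flip contributes -1; sign now -1
(25259/5615): 25259 mod 5615 = 2799, so (25259/5615) = (2799/5615)
flip (2799/5615) -> (5615/2799): both odd, 2799 mod 4 = 3, 5615 mod 4 = 3, so the flip contributes -1; sign now +1
(5615/2799): 5615 mod 2799 = 17, so (5615/2799) = (17/2799)
flip (17/2799) -> (2799/17): both odd, 17 mod 4 = 1, 2799 mod 4 = 3, so the flip contributes +1; sign now +1
(2799/17): 2799 mod 17 = 11, so (2799/17) = (11/17)
flip (11/17) -> (17/11): both odd, 11 mod 4 = 3, 17 mod 4 = 1, so the flip contributes +1; sign now +1
(17/11): 17 mod 11 = 6, so (17/11) = (6/11)
factor out 2^1: 6 = 2^1·3; with 11 mod 8 = 3, (2/11) = -1; sign now -1; continue with (3/11)
flip (3/11) -> (11/3): both odd, 3 mod 4 = 3, 11 mod 4 = 3, so the flip contributes -1; sign now +1
(11/3): 11 mod 3 = 2, so (11/3) = (2/3)
factor out 2^1: 2 = 2^1·1; with 3 mod 8 = 3, (2/3) = -1; sign now -1; continue with (1/3)
reached (1/3) = 1, so the symbol is -1

-1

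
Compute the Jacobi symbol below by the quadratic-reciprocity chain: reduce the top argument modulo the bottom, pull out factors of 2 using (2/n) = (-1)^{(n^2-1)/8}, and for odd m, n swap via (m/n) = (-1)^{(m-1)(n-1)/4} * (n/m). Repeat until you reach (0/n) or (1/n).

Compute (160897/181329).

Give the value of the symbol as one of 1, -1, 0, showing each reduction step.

-1

flip (160897/181329) -> (181329/160897): both odd, 160897 mod 4 = 1, 181329 mod 4 = 1, so the flip contributes +1; sign now +1
(181329/160897): 181329 mod 160897 = 20432, so (181329/160897) = (20432/160897)
factor out 2^4: 20432 = 2^4·1277; with 160897 mod 8 = 1, (2/160897) = +1; sign now +1; continue with (1277/160897)
flip (1277/160897) -> (160897/1277): both odd, 1277 mod 4 = 1, 160897 mod 4 = 1, so the flip contributes +1; sign now +1
(160897/1277): 160897 mod 1277 = 1272, so (160897/1277) = (1272/1277)
factor out 2^3: 1272 = 2^3·159; with 1277 mod 8 = 5, (2/1277) = -1; sign now -1; continue with (159/1277)
flip (159/1277) -> (1277/159): both odd, 159 mod 4 = 3, 1277 mod 4 = 1, so the flip contributes +1; sign now -1
(1277/159): 1277 mod 159 = 5, so (1277/159) = (5/159)
flip (5/159) -> (159/5): both odd, 5 mod 4 = 1, 159 mod 4 = 3, so the flip contributes +1; sign now -1
(159/5): 159 mod 5 = 4, so (159/5) = (4/5)
factor out 2^2: 4 = 2^2·1; with 5 mod 8 = 5, (2/5) = -1; sign now -1; continue with (1/5)
reached (1/5) = 1, so the symbol is -1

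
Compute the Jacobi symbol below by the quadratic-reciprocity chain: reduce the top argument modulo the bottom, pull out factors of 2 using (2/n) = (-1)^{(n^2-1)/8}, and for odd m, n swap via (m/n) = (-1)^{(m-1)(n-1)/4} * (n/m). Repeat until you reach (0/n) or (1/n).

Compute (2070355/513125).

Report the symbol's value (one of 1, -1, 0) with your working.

0

(2070355/513125) = (17855/513125)   [reduce mod 513125]
reciprocity: (17855/513125) = +1·(513125/17855) since 17855 mod 4 = 3, 513125 mod 4 = 1; sign now +1
(513125/17855) = (13185/17855)   [reduce mod 17855]
reciprocity: (13185/17855) = +1·(17855/13185) since 13185 mod 4 = 1, 17855 mod 4 = 3; sign now +1
(17855/13185) = (4670/13185)   [reduce mod 13185]
4670 = 2^1·2335; (2/13185) = +1 since 13185 mod 8 = 1, so (4670/13185) = (+1)^1·(2335/13185); sign now +1
reciprocity: (2335/13185) = +1·(13185/2335) since 2335 mod 4 = 3, 13185 mod 4 = 1; sign now +1
(13185/2335) = (1510/2335)   [reduce mod 2335]
1510 = 2^1·755; (2/2335) = +1 since 2335 mod 8 = 7, so (1510/2335) = (+1)^1·(755/2335); sign now +1
reciprocity: (755/2335) = -1·(2335/755) since 755 mod 4 = 3, 2335 mod 4 = 3; sign now -1
(2335/755) = (70/755)   [reduce mod 755]
70 = 2^1·35; (2/755) = -1 since 755 mod 8 = 3, so (70/755) = (-1)^1·(35/755); sign now +1
reciprocity: (35/755) = -1·(755/35) since 35 mod 4 = 3, 755 mod 4 = 3; sign now -1
(755/35) = (20/35)   [reduce mod 35]
20 = 2^2·5; (2/35) = -1 since 35 mod 8 = 3, so (20/35) = (-1)^2·(5/35); sign now -1
reciprocity: (5/35) = +1·(35/5) since 5 mod 4 = 1, 35 mod 4 = 3; sign now -1
(35/5) = (0/5)   [reduce mod 5]
(0/5) = 0   [gcd(a, n) > 1]; final value = 0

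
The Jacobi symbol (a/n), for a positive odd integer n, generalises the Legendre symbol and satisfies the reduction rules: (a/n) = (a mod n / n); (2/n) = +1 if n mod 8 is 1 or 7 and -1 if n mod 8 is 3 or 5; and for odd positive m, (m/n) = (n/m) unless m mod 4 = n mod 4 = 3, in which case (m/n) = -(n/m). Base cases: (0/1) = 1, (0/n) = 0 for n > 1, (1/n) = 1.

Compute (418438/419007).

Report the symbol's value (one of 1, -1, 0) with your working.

1

factor out 2^1: 418438 = 2^1·209219; with 419007 mod 8 = 7, (2/419007) = +1; sign now +1; continue with (209219/419007)
flip (209219/419007) -> (419007/209219): both odd, 209219 mod 4 = 3, 419007 mod 4 = 3, so the flip contributes -1; sign now -1
(419007/209219): 419007 mod 209219 = 569, so (419007/209219) = (569/209219)
flip (569/209219) -> (209219/569): both odd, 569 mod 4 = 1, 209219 mod 4 = 3, so the flip contributes +1; sign now -1
(209219/569): 209219 mod 569 = 396, so (209219/569) = (396/569)
factor out 2^2: 396 = 2^2·99; with 569 mod 8 = 1, (2/569) = +1; sign now -1; continue with (99/569)
flip (99/569) -> (569/99): both odd, 99 mod 4 = 3, 569 mod 4 = 1, so the flip contributes +1; sign now -1
(569/99): 569 mod 99 = 74, so (569/99) = (74/99)
factor out 2^1: 74 = 2^1·37; with 99 mod 8 = 3, (2/99) = -1; sign now +1; continue with (37/99)
flip (37/99) -> (99/37): both odd, 37 mod 4 = 1, 99 mod 4 = 3, so the flip contributes +1; sign now +1
(99/37): 99 mod 37 = 25, so (99/37) = (25/37)
flip (25/37) -> (37/25): both odd, 25 mod 4 = 1, 37 mod 4 = 1, so the flip contributes +1; sign now +1
(37/25): 37 mod 25 = 12, so (37/25) = (12/25)
factor out 2^2: 12 = 2^2·3; with 25 mod 8 = 1, (2/25) = +1; sign now +1; continue with (3/25)
flip (3/25) -> (25/3): both odd, 3 mod 4 = 3, 25 mod 4 = 1, so the flip contributes +1; sign now +1
(25/3): 25 mod 3 = 1, so (25/3) = (1/3)
reached (1/3) = 1, so the symbol is +1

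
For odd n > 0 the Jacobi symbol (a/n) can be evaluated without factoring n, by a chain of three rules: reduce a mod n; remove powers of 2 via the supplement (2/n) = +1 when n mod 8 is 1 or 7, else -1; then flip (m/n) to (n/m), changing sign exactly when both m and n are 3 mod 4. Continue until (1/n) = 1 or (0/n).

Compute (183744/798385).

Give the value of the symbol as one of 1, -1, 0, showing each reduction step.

factor out 2^6: 183744 = 2^6·2871; with 798385 mod 8 = 1, (2/798385) = +1; sign now +1; continue with (2871/798385)
flip (2871/798385) -> (798385/2871): both odd, 2871 mod 4 = 3, 798385 mod 4 = 1, so the flip contributes +1; sign now +1
(798385/2871): 798385 mod 2871 = 247, so (798385/2871) = (247/2871)
flip (247/2871) -> (2871/247): both odd, 247 mod 4 = 3, 2871 mod 4 = 3, so the flip contributes -1; sign now -1
(2871/247): 2871 mod 247 = 154, so (2871/247) = (154/247)
factor out 2^1: 154 = 2^1·77; with 247 mod 8 = 7, (2/247) = +1; sign now -1; continue with (77/247)
flip (77/247) -> (247/77): both odd, 77 mod 4 = 1, 247 mod 4 = 3, so the flip contributes +1; sign now -1
(247/77): 247 mod 77 = 16, so (247/77) = (16/77)
factor out 2^4: 16 = 2^4·1; with 77 mod 8 = 5, (2/77) = -1; sign now -1; continue with (1/77)
reached (1/77) = 1, so the symbol is -1

-1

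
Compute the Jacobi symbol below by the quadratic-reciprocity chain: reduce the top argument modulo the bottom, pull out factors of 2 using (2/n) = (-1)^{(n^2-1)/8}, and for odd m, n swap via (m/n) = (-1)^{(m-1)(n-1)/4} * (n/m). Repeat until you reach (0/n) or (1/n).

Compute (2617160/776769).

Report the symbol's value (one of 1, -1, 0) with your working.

(2617160/776769): 2617160 mod 776769 = 286853, so (2617160/776769) = (286853/776769)
flip (286853/776769) -> (776769/286853): both odd, 286853 mod 4 = 1, 776769 mod 4 = 1, so the flip contributes +1; sign now +1
(776769/286853): 776769 mod 286853 = 203063, so (776769/286853) = (203063/286853)
flip (203063/286853) -> (286853/203063): both odd, 203063 mod 4 = 3, 286853 mod 4 = 1, so the flip contributes +1; sign now +1
(286853/203063): 286853 mod 203063 = 83790, so (286853/203063) = (83790/203063)
factor out 2^1: 83790 = 2^1·41895; with 203063 mod 8 = 7, (2/203063) = +1; sign now +1; continue with (41895/203063)
flip (41895/203063) -> (203063/41895): both odd, 41895 mod 4 = 3, 203063 mod 4 = 3, so the flip contributes -1; sign now -1
(203063/41895): 203063 mod 41895 = 35483, so (203063/41895) = (35483/41895)
flip (35483/41895) -> (41895/35483): both odd, 35483 mod 4 = 3, 41895 mod 4 = 3, so the flip contributes -1; sign now +1
(41895/35483): 41895 mod 35483 = 6412, so (41895/35483) = (6412/35483)
factor out 2^2: 6412 = 2^2·1603; with 35483 mod 8 = 3, (2/35483) = -1; sign now +1; continue with (1603/35483)
flip (1603/35483) -> (35483/1603): both odd, 1603 mod 4 = 3, 35483 mod 4 = 3, so the flip contributes -1; sign now -1
(35483/1603): 35483 mod 1603 = 217, so (35483/1603) = (217/1603)
flip (217/1603) -> (1603/217): both odd, 217 mod 4 = 1, 1603 mod 4 = 3, so the flip contributes +1; sign now -1
(1603/217): 1603 mod 217 = 84, so (1603/217) = (84/217)
factor out 2^2: 84 = 2^2·21; with 217 mod 8 = 1, (2/217) = +1; sign now -1; continue with (21/217)
flip (21/217) -> (217/21): both odd, 21 mod 4 = 1, 217 mod 4 = 1, so the flip contributes +1; sign now -1
(217/21): 217 mod 21 = 7, so (217/21) = (7/21)
flip (7/21) -> (21/7): both odd, 7 mod 4 = 3, 21 mod 4 = 1, so the flip contributes +1; sign now -1
(21/7): 21 mod 7 = 0, so (21/7) = (0/7)
reached (0/7); gcd(a, n) > 1, so (0/7) = 0 and the symbol is 0

0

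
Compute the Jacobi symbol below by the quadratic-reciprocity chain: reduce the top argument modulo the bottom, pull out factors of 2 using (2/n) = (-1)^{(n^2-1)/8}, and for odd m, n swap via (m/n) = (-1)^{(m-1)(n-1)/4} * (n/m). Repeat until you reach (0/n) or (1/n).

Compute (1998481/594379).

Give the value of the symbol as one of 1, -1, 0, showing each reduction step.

1

(1998481/594379) = (215344/594379)   [reduce mod 594379]
215344 = 2^4·13459; (2/594379) = -1 since 594379 mod 8 = 3, so (215344/594379) = (-1)^4·(13459/594379); sign now +1
reciprocity: (13459/594379) = -1·(594379/13459) since 13459 mod 4 = 3, 594379 mod 4 = 3; sign now -1
(594379/13459) = (2183/13459)   [reduce mod 13459]
reciprocity: (2183/13459) = -1·(13459/2183) since 2183 mod 4 = 3, 13459 mod 4 = 3; sign now +1
(13459/2183) = (361/2183)   [reduce mod 2183]
reciprocity: (361/2183) = +1·(2183/361) since 361 mod 4 = 1, 2183 mod 4 = 3; sign now +1
(2183/361) = (17/361)   [reduce mod 361]
reciprocity: (17/361) = +1·(361/17) since 17 mod 4 = 1, 361 mod 4 = 1; sign now +1
(361/17) = (4/17)   [reduce mod 17]
4 = 2^2·1; (2/17) = +1 since 17 mod 8 = 1, so (4/17) = (+1)^2·(1/17); sign now +1
(1/17) = 1; final value = sign = +1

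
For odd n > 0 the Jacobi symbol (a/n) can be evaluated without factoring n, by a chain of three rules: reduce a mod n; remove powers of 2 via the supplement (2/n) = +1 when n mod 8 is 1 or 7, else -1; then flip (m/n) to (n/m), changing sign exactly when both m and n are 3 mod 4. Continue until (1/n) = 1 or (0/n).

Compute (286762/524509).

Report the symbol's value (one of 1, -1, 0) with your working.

factor out 2^1: 286762 = 2^1·143381; with 524509 mod 8 = 5, (2/524509) = -1; sign now -1; continue with (143381/524509)
flip (143381/524509) -> (524509/143381): both odd, 143381 mod 4 = 1, 524509 mod 4 = 1, so the flip contributes +1; sign now -1
(524509/143381): 524509 mod 143381 = 94366, so (524509/143381) = (94366/143381)
factor out 2^1: 94366 = 2^1·47183; with 143381 mod 8 = 5, (2/143381) = -1; sign now +1; continue with (47183/143381)
flip (47183/143381) -> (143381/47183): both odd, 47183 mod 4 = 3, 143381 mod 4 = 1, so the flip contributes +1; sign now +1
(143381/47183): 143381 mod 47183 = 1832, so (143381/47183) = (1832/47183)
factor out 2^3: 1832 = 2^3·229; with 47183 mod 8 = 7, (2/47183) = +1; sign now +1; continue with (229/47183)
flip (229/47183) -> (47183/229): both odd, 229 mod 4 = 1, 47183 mod 4 = 3, so the flip contributes +1; sign now +1
(47183/229): 47183 mod 229 = 9, so (47183/229) = (9/229)
flip (9/229) -> (229/9): both odd, 9 mod 4 = 1, 229 mod 4 = 1, so the flip contributes +1; sign now +1
(229/9): 229 mod 9 = 4, so (229/9) = (4/9)
factor out 2^2: 4 = 2^2·1; with 9 mod 8 = 1, (2/9) = +1; sign now +1; continue with (1/9)
reached (1/9) = 1, so the symbol is +1

1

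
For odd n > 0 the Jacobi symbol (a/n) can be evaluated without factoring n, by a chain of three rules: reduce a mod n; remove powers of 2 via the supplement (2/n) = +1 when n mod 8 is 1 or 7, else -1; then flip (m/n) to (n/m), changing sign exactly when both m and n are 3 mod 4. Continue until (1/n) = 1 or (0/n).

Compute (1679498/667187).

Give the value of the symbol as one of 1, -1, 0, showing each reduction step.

(1679498/667187): 1679498 mod 667187 = 345124, so (1679498/667187) = (345124/667187)
factor out 2^2: 345124 = 2^2·86281; with 667187 mod 8 = 3, (2/667187) = -1; sign now +1; continue with (86281/667187)
flip (86281/667187) -> (667187/86281): both odd, 86281 mod 4 = 1, 667187 mod 4 = 3, so the flip contributes +1; sign now +1
(667187/86281): 667187 mod 86281 = 63220, so (667187/86281) = (63220/86281)
factor out 2^2: 63220 = 2^2·15805; with 86281 mod 8 = 1, (2/86281) = +1; sign now +1; continue with (15805/86281)
flip (15805/86281) -> (86281/15805): both odd, 15805 mod 4 = 1, 86281 mod 4 = 1, so the flip contributes +1; sign now +1
(86281/15805): 86281 mod 15805 = 7256, so (86281/15805) = (7256/15805)
factor out 2^3: 7256 = 2^3·907; with 15805 mod 8 = 5, (2/15805) = -1; sign now -1; continue with (907/15805)
flip (907/15805) -> (15805/907): both odd, 907 mod 4 = 3, 15805 mod 4 = 1, so the flip contributes +1; sign now -1
(15805/907): 15805 mod 907 = 386, so (15805/907) = (386/907)
factor out 2^1: 386 = 2^1·193; with 907 mod 8 = 3, (2/907) = -1; sign now +1; continue with (193/907)
flip (193/907) -> (907/193): both odd, 193 mod 4 = 1, 907 mod 4 = 3, so the flip contributes +1; sign now +1
(907/193): 907 mod 193 = 135, so (907/193) = (135/193)
flip (135/193) -> (193/135): both odd, 135 mod 4 = 3, 193 mod 4 = 1, so the flip contributes +1; sign now +1
(193/135): 193 mod 135 = 58, so (193/135) = (58/135)
factor out 2^1: 58 = 2^1·29; with 135 mod 8 = 7, (2/135) = +1; sign now +1; continue with (29/135)
flip (29/135) -> (135/29): both odd, 29 mod 4 = 1, 135 mod 4 = 3, so the flip contributes +1; sign now +1
(135/29): 135 mod 29 = 19, so (135/29) = (19/29)
flip (19/29) -> (29/19): both odd, 19 mod 4 = 3, 29 mod 4 = 1, so the flip contributes +1; sign now +1
(29/19): 29 mod 19 = 10, so (29/19) = (10/19)
factor out 2^1: 10 = 2^1·5; with 19 mod 8 = 3, (2/19) = -1; sign now -1; continue with (5/19)
flip (5/19) -> (19/5): both odd, 5 mod 4 = 1, 19 mod 4 = 3, so the flip contributes +1; sign now -1
(19/5): 19 mod 5 = 4, so (19/5) = (4/5)
factor out 2^2: 4 = 2^2·1; with 5 mod 8 = 5, (2/5) = -1; sign now -1; continue with (1/5)
reached (1/5) = 1, so the symbol is -1

-1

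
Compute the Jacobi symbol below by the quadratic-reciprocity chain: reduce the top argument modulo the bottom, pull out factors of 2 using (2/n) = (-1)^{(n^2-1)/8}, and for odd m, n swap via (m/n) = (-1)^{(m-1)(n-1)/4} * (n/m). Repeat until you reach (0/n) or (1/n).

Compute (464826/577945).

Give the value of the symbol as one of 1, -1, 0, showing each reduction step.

-1

464826 = 2^1·232413; (2/577945) = +1 since 577945 mod 8 = 1, so (464826/577945) = (+1)^1·(232413/577945); sign now +1
reciprocity: (232413/577945) = +1·(577945/232413) since 232413 mod 4 = 1, 577945 mod 4 = 1; sign now +1
(577945/232413) = (113119/232413)   [reduce mod 232413]
reciprocity: (113119/232413) = +1·(232413/113119) since 113119 mod 4 = 3, 232413 mod 4 = 1; sign now +1
(232413/113119) = (6175/113119)   [reduce mod 113119]
reciprocity: (6175/113119) = -1·(113119/6175) since 6175 mod 4 = 3, 113119 mod 4 = 3; sign now -1
(113119/6175) = (1969/6175)   [reduce mod 6175]
reciprocity: (1969/6175) = +1·(6175/1969) since 1969 mod 4 = 1, 6175 mod 4 = 3; sign now -1
(6175/1969) = (268/1969)   [reduce mod 1969]
268 = 2^2·67; (2/1969) = +1 since 1969 mod 8 = 1, so (268/1969) = (+1)^2·(67/1969); sign now -1
reciprocity: (67/1969) = +1·(1969/67) since 67 mod 4 = 3, 1969 mod 4 = 1; sign now -1
(1969/67) = (26/67)   [reduce mod 67]
26 = 2^1·13; (2/67) = -1 since 67 mod 8 = 3, so (26/67) = (-1)^1·(13/67); sign now +1
reciprocity: (13/67) = +1·(67/13) since 13 mod 4 = 1, 67 mod 4 = 3; sign now +1
(67/13) = (2/13)   [reduce mod 13]
2 = 2^1·1; (2/13) = -1 since 13 mod 8 = 5, so (2/13) = (-1)^1·(1/13); sign now -1
(1/13) = 1; final value = sign = -1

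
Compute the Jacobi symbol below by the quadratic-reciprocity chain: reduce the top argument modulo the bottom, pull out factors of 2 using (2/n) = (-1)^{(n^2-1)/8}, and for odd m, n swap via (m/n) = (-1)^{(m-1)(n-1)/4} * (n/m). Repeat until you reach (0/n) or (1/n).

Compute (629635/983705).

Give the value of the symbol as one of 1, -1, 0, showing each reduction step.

0

reciprocity: (629635/983705) = +1·(983705/629635) since 629635 mod 4 = 3, 983705 mod 4 = 1; sign now +1
(983705/629635) = (354070/629635)   [reduce mod 629635]
354070 = 2^1·177035; (2/629635) = -1 since 629635 mod 8 = 3, so (354070/629635) = (-1)^1·(177035/629635); sign now -1
reciprocity: (177035/629635) = -1·(629635/177035) since 177035 mod 4 = 3, 629635 mod 4 = 3; sign now +1
(629635/177035) = (98530/177035)   [reduce mod 177035]
98530 = 2^1·49265; (2/177035) = -1 since 177035 mod 8 = 3, so (98530/177035) = (-1)^1·(49265/177035); sign now -1
reciprocity: (49265/177035) = +1·(177035/49265) since 49265 mod 4 = 1, 177035 mod 4 = 3; sign now -1
(177035/49265) = (29240/49265)   [reduce mod 49265]
29240 = 2^3·3655; (2/49265) = +1 since 49265 mod 8 = 1, so (29240/49265) = (+1)^3·(3655/49265); sign now -1
reciprocity: (3655/49265) = +1·(49265/3655) since 3655 mod 4 = 3, 49265 mod 4 = 1; sign now -1
(49265/3655) = (1750/3655)   [reduce mod 3655]
1750 = 2^1·875; (2/3655) = +1 since 3655 mod 8 = 7, so (1750/3655) = (+1)^1·(875/3655); sign now -1
reciprocity: (875/3655) = -1·(3655/875) since 875 mod 4 = 3, 3655 mod 4 = 3; sign now +1
(3655/875) = (155/875)   [reduce mod 875]
reciprocity: (155/875) = -1·(875/155) since 155 mod 4 = 3, 875 mod 4 = 3; sign now -1
(875/155) = (100/155)   [reduce mod 155]
100 = 2^2·25; (2/155) = -1 since 155 mod 8 = 3, so (100/155) = (-1)^2·(25/155); sign now -1
reciprocity: (25/155) = +1·(155/25) since 25 mod 4 = 1, 155 mod 4 = 3; sign now -1
(155/25) = (5/25)   [reduce mod 25]
reciprocity: (5/25) = +1·(25/5) since 5 mod 4 = 1, 25 mod 4 = 1; sign now -1
(25/5) = (0/5)   [reduce mod 5]
(0/5) = 0   [gcd(a, n) > 1]; final value = 0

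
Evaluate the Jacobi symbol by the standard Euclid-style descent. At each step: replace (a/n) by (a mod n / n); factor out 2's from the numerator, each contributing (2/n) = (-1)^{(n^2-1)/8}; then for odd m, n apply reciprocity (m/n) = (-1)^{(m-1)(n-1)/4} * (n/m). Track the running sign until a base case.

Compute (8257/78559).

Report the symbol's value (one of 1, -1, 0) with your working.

-1

flip (8257/78559) -> (78559/8257): both odd, 8257 mod 4 = 1, 78559 mod 4 = 3, so the flip contributes +1; sign now +1
(78559/8257): 78559 mod 8257 = 4246, so (78559/8257) = (4246/8257)
factor out 2^1: 4246 = 2^1·2123; with 8257 mod 8 = 1, (2/8257) = +1; sign now +1; continue with (2123/8257)
flip (2123/8257) -> (8257/2123): both odd, 2123 mod 4 = 3, 8257 mod 4 = 1, so the flip contributes +1; sign now +1
(8257/2123): 8257 mod 2123 = 1888, so (8257/2123) = (1888/2123)
factor out 2^5: 1888 = 2^5·59; with 2123 mod 8 = 3, (2/2123) = -1; sign now -1; continue with (59/2123)
flip (59/2123) -> (2123/59): both odd, 59 mod 4 = 3, 2123 mod 4 = 3, so the flip contributes -1; sign now +1
(2123/59): 2123 mod 59 = 58, so (2123/59) = (58/59)
factor out 2^1: 58 = 2^1·29; with 59 mod 8 = 3, (2/59) = -1; sign now -1; continue with (29/59)
flip (29/59) -> (59/29): both odd, 29 mod 4 = 1, 59 mod 4 = 3, so the flip contributes +1; sign now -1
(59/29): 59 mod 29 = 1, so (59/29) = (1/29)
reached (1/29) = 1, so the symbol is -1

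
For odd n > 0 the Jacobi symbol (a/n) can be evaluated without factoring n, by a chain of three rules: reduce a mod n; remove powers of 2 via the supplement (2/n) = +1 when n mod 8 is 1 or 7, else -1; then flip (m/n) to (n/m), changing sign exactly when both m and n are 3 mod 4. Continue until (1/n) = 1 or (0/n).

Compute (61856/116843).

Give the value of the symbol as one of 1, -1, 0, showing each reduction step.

1

factor out 2^5: 61856 = 2^5·1933; with 116843 mod 8 = 3, (2/116843) = -1; sign now -1; continue with (1933/116843)
flip (1933/116843) -> (116843/1933): both odd, 1933 mod 4 = 1, 116843 mod 4 = 3, so the flip contributes +1; sign now -1
(116843/1933): 116843 mod 1933 = 863, so (116843/1933) = (863/1933)
flip (863/1933) -> (1933/863): both odd, 863 mod 4 = 3, 1933 mod 4 = 1, so the flip contributes +1; sign now -1
(1933/863): 1933 mod 863 = 207, so (1933/863) = (207/863)
flip (207/863) -> (863/207): both odd, 207 mod 4 = 3, 863 mod 4 = 3, so the flip contributes -1; sign now +1
(863/207): 863 mod 207 = 35, so (863/207) = (35/207)
flip (35/207) -> (207/35): both odd, 35 mod 4 = 3, 207 mod 4 = 3, so the flip contributes -1; sign now -1
(207/35): 207 mod 35 = 32, so (207/35) = (32/35)
factor out 2^5: 32 = 2^5·1; with 35 mod 8 = 3, (2/35) = -1; sign now +1; continue with (1/35)
reached (1/35) = 1, so the symbol is +1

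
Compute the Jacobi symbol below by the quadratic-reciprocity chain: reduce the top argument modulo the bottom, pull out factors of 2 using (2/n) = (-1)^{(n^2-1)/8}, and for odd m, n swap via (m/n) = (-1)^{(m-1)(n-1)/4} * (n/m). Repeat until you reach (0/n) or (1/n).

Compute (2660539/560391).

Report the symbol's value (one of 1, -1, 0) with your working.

-1

(2660539/560391): 2660539 mod 560391 = 418975, so (2660539/560391) = (418975/560391)
flip (418975/560391) -> (560391/418975): both odd, 418975 mod 4 = 3, 560391 mod 4 = 3, so the flip contributes -1; sign now -1
(560391/418975): 560391 mod 418975 = 141416, so (560391/418975) = (141416/418975)
factor out 2^3: 141416 = 2^3·17677; with 418975 mod 8 = 7, (2/418975) = +1; sign now -1; continue with (17677/418975)
flip (17677/418975) -> (418975/17677): both odd, 17677 mod 4 = 1, 418975 mod 4 = 3, so the flip contributes +1; sign now -1
(418975/17677): 418975 mod 17677 = 12404, so (418975/17677) = (12404/17677)
factor out 2^2: 12404 = 2^2·3101; with 17677 mod 8 = 5, (2/17677) = -1; sign now -1; continue with (3101/17677)
flip (3101/17677) -> (17677/3101): both odd, 3101 mod 4 = 1, 17677 mod 4 = 1, so the flip contributes +1; sign now -1
(17677/3101): 17677 mod 3101 = 2172, so (17677/3101) = (2172/3101)
factor out 2^2: 2172 = 2^2·543; with 3101 mod 8 = 5, (2/3101) = -1; sign now -1; continue with (543/3101)
flip (543/3101) -> (3101/543): both odd, 543 mod 4 = 3, 3101 mod 4 = 1, so the flip contributes +1; sign now -1
(3101/543): 3101 mod 543 = 386, so (3101/543) = (386/543)
factor out 2^1: 386 = 2^1·193; with 543 mod 8 = 7, (2/543) = +1; sign now -1; continue with (193/543)
flip (193/543) -> (543/193): both odd, 193 mod 4 = 1, 543 mod 4 = 3, so the flip contributes +1; sign now -1
(543/193): 543 mod 193 = 157, so (543/193) = (157/193)
flip (157/193) -> (193/157): both odd, 157 mod 4 = 1, 193 mod 4 = 1, so the flip contributes +1; sign now -1
(193/157): 193 mod 157 = 36, so (193/157) = (36/157)
factor out 2^2: 36 = 2^2·9; with 157 mod 8 = 5, (2/157) = -1; sign now -1; continue with (9/157)
flip (9/157) -> (157/9): both odd, 9 mod 4 = 1, 157 mod 4 = 1, so the flip contributes +1; sign now -1
(157/9): 157 mod 9 = 4, so (157/9) = (4/9)
factor out 2^2: 4 = 2^2·1; with 9 mod 8 = 1, (2/9) = +1; sign now -1; continue with (1/9)
reached (1/9) = 1, so the symbol is -1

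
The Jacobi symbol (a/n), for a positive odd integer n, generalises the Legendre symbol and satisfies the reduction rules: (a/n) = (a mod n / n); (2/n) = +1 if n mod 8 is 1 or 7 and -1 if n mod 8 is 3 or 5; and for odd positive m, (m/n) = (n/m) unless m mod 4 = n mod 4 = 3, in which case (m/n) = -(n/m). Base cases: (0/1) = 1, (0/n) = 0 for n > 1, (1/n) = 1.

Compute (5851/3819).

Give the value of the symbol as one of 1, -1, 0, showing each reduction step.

-1

(5851/3819) = (2032/3819)   [reduce mod 3819]
2032 = 2^4·127; (2/3819) = -1 since 3819 mod 8 = 3, so (2032/3819) = (-1)^4·(127/3819); sign now +1
reciprocity: (127/3819) = -1·(3819/127) since 127 mod 4 = 3, 3819 mod 4 = 3; sign now -1
(3819/127) = (9/127)   [reduce mod 127]
reciprocity: (9/127) = +1·(127/9) since 9 mod 4 = 1, 127 mod 4 = 3; sign now -1
(127/9) = (1/9)   [reduce mod 9]
(1/9) = 1; final value = sign = -1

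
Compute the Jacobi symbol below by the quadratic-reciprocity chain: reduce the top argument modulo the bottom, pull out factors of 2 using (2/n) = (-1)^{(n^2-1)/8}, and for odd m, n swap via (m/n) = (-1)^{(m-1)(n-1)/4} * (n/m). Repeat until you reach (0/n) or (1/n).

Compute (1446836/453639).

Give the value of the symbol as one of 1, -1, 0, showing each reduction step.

-1

(1446836/453639): 1446836 mod 453639 = 85919, so (1446836/453639) = (85919/453639)
flip (85919/453639) -> (453639/85919): both odd, 85919 mod 4 = 3, 453639 mod 4 = 3, so the flip contributes -1; sign now -1
(453639/85919): 453639 mod 85919 = 24044, so (453639/85919) = (24044/85919)
factor out 2^2: 24044 = 2^2·6011; with 85919 mod 8 = 7, (2/85919) = +1; sign now -1; continue with (6011/85919)
flip (6011/85919) -> (85919/6011): both odd, 6011 mod 4 = 3, 85919 mod 4 = 3, so the flip contributes -1; sign now +1
(85919/6011): 85919 mod 6011 = 1765, so (85919/6011) = (1765/6011)
flip (1765/6011) -> (6011/1765): both odd, 1765 mod 4 = 1, 6011 mod 4 = 3, so the flip contributes +1; sign now +1
(6011/1765): 6011 mod 1765 = 716, so (6011/1765) = (716/1765)
factor out 2^2: 716 = 2^2·179; with 1765 mod 8 = 5, (2/1765) = -1; sign now +1; continue with (179/1765)
flip (179/1765) -> (1765/179): both odd, 179 mod 4 = 3, 1765 mod 4 = 1, so the flip contributes +1; sign now +1
(1765/179): 1765 mod 179 = 154, so (1765/179) = (154/179)
factor out 2^1: 154 = 2^1·77; with 179 mod 8 = 3, (2/179) = -1; sign now -1; continue with (77/179)
flip (77/179) -> (179/77): both odd, 77 mod 4 = 1, 179 mod 4 = 3, so the flip contributes +1; sign now -1
(179/77): 179 mod 77 = 25, so (179/77) = (25/77)
flip (25/77) -> (77/25): both odd, 25 mod 4 = 1, 77 mod 4 = 1, so the flip contributes +1; sign now -1
(77/25): 77 mod 25 = 2, so (77/25) = (2/25)
factor out 2^1: 2 = 2^1·1; with 25 mod 8 = 1, (2/25) = +1; sign now -1; continue with (1/25)
reached (1/25) = 1, so the symbol is -1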